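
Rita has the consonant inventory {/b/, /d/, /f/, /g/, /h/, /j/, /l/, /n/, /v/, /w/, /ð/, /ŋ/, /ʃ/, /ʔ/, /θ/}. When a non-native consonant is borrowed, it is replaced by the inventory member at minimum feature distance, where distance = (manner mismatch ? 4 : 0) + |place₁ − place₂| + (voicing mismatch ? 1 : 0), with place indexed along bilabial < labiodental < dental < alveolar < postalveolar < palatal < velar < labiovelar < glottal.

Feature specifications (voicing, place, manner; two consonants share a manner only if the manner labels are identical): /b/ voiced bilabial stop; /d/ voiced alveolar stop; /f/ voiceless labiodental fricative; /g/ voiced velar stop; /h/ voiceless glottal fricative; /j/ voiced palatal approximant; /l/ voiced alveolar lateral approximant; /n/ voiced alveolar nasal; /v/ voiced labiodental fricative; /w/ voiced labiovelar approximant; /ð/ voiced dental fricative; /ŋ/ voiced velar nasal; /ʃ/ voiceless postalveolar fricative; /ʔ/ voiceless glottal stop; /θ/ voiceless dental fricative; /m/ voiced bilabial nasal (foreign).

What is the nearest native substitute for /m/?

n

/n/ is closest: same manner (nasal), place distance 3 (bilabial→alveolar), same voicing; total 3. Next closest is /b/ at distance 4.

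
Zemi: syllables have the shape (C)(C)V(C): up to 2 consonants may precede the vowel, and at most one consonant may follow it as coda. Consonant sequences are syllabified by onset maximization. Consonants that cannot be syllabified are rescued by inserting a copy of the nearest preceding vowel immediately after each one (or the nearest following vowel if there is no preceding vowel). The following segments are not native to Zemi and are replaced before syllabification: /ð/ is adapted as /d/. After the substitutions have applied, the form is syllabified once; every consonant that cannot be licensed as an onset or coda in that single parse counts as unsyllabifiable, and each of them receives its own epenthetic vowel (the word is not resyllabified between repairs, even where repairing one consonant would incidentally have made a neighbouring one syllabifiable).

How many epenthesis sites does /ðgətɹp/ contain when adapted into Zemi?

2

After substitution the input is /dgətɹp/.
The unsyllabifiable consonants are /ɹ/, /p/; each receives one epenthetic vowel.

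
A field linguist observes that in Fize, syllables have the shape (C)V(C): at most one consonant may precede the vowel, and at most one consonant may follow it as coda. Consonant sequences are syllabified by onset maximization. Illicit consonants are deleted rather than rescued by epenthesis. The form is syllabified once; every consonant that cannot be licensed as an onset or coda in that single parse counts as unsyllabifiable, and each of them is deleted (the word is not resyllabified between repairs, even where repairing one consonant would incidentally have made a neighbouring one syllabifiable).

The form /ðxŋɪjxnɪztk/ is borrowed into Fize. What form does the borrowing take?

ŋɪjnɪz

Syllabifying with onset maximization leaves /ð/, /x/, /x/, /t/, /k/ stranded (at most one coda consonant is licensed; onsets are limited to one consonant).
Deleting the stranded consonants removes /ð/, /x/, /x/, /t/, /k/.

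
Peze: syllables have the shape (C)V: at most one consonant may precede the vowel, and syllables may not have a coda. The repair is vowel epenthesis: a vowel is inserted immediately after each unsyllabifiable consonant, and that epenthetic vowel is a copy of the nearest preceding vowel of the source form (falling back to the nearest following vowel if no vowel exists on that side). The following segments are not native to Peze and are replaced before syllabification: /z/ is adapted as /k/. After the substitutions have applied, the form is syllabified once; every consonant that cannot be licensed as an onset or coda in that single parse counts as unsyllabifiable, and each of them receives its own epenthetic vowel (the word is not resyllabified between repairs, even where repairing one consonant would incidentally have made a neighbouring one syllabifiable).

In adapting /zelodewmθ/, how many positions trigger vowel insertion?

After substitution the input is /kelodewmθ/.
The unsyllabifiable consonants are /w/, /m/, /θ/; each receives one epenthetic vowel.

3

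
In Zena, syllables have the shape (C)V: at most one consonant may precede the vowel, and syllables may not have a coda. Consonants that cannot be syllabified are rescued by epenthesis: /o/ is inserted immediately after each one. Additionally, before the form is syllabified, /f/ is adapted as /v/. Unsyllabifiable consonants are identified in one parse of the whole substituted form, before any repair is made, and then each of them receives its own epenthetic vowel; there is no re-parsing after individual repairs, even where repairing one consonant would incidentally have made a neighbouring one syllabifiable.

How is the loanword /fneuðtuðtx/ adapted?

voneuðotuðotoxo

Substitution: /f/ → /v/, giving /vneuðtuðtx/.
Under (C)V, the unsyllabifiable consonants are /v/, /ð/, /ð/, /t/, /x/ (no codas are permitted; onsets are limited to one consonant).
Epenthesis after each stranded consonant: /v/ → /vo/, /ð/ → /ðo/, /ð/ → /ðo/, /t/ → /to/, /x/ → /xo/.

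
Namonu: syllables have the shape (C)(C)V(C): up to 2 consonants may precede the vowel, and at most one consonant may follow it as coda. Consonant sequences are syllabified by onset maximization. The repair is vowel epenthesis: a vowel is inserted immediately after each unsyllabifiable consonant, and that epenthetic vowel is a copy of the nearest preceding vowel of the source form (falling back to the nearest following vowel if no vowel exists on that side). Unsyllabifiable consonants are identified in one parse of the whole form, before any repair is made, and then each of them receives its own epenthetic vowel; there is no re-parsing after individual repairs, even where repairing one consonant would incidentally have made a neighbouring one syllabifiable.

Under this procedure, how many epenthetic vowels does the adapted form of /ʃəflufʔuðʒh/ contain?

The unsyllabifiable consonants are /ʒ/, /h/; each receives one epenthetic vowel.

2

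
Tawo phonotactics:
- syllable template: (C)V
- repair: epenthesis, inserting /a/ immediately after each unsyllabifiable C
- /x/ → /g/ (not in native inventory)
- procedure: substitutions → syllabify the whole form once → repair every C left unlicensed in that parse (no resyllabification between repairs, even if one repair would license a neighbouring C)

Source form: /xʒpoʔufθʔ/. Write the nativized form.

Substitution: /x/ → /g/, giving /gʒpoʔufθʔ/.
The consonants /g/, /ʒ/, /f/, /θ/, /ʔ/ cannot be parsed into a legal (C)V syllable (no codas are permitted; onsets are limited to one consonant).
Inserting the epenthetic vowel yields /g/ → /ga/, /ʒ/ → /ʒa/, /f/ → /fa/, /θ/ → /θa/, /ʔ/ → /ʔa/.

gaʒapoʔufaθaʔa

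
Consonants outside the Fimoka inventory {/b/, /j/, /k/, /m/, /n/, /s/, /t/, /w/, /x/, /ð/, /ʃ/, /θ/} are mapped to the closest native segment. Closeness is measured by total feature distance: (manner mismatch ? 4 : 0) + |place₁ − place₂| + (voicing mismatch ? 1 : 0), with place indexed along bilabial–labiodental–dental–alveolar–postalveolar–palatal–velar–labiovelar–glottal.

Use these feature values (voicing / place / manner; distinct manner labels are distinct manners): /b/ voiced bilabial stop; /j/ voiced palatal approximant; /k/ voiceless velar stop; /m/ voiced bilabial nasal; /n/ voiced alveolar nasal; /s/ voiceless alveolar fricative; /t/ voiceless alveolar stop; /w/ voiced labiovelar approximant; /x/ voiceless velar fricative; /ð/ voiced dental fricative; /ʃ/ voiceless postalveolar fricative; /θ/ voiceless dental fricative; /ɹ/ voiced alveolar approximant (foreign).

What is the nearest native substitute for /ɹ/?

/j/ is closest: same manner (approximant), place distance 2 (alveolar→palatal), same voicing; total 2. Next closest is /n/ at distance 4.

j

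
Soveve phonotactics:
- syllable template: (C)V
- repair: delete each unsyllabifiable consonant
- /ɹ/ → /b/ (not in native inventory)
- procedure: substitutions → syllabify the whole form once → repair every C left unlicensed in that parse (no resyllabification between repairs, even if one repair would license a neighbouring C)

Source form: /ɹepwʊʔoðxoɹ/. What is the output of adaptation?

bewʊʔoxo

Substitution: /ɹ/ → /b/, giving /bepwʊʔoðxob/.
The consonants /p/, /ð/, /b/ cannot be parsed into a legal (C)V syllable (no codas are permitted; onsets are limited to one consonant).
Deletion applies to /p/, /ð/, /b/.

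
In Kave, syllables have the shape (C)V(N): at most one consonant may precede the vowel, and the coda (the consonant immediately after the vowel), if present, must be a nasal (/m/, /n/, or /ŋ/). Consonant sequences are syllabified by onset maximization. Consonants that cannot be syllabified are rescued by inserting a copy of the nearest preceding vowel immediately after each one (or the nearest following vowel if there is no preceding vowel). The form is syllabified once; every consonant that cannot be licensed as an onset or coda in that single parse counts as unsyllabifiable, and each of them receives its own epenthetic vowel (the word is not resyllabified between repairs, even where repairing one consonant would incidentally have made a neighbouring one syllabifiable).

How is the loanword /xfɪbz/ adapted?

xɪfɪbɪzɪ

Under (C)V(N), the unsyllabifiable consonants are /x/, /b/, /z/ (only a nasal (/m/, /n/, or /ŋ/) is licensed in coda position; onsets are limited to one consonant).
Inserting the epenthetic vowel yields /x/ → /xɪ/, /b/ → /bɪ/, /z/ → /zɪ/.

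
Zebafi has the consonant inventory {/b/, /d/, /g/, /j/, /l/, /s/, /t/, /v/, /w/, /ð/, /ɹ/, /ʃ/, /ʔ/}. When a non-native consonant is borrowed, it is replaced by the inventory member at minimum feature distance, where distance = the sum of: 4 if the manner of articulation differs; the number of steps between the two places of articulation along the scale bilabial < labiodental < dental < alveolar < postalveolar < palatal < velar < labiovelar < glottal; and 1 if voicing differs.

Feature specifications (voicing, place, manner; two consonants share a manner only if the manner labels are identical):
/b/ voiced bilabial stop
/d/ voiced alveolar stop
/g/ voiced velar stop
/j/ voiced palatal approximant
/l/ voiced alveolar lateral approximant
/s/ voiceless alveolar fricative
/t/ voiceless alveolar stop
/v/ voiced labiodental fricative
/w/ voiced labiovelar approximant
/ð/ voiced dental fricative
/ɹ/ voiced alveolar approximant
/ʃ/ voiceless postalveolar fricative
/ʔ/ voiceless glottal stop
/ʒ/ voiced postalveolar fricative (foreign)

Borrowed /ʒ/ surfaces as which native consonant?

/ʃ/ is closest: same manner (fricative), place distance 0 (postalveolar→postalveolar), voicing differs (+1); total 1. Next closest is /s/ at distance 2.

ʃ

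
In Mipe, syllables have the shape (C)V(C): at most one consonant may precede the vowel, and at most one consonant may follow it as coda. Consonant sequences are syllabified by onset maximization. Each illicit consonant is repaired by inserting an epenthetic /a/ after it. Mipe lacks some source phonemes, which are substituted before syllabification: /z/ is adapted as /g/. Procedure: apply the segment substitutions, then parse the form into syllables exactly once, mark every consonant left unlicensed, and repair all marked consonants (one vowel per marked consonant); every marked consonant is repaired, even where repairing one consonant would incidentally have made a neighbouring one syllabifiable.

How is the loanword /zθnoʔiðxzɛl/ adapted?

Substitution: /z/ → /g/, giving /gθnoʔiðxgɛl/.
The consonants /g/, /θ/, /x/ cannot be parsed into a legal (C)V(C) syllable (at most one coda consonant is licensed; onsets are limited to one consonant).
Inserting the epenthetic vowel yields /g/ → /ga/, /θ/ → /θa/, /x/ → /xa/.

gaθanoʔiðxagɛl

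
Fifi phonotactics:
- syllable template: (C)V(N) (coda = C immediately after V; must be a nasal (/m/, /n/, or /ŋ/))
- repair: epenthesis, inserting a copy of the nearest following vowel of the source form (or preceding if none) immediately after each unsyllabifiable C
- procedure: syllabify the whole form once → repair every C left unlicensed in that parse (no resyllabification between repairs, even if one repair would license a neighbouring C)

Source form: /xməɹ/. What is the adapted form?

Under (C)V(N), the unsyllabifiable consonants are /x/, /ɹ/ (only a nasal (/m/, /n/, or /ŋ/) is licensed in coda position; onsets are limited to one consonant).
Epenthesis after each stranded consonant: /x/ → /xə/, /ɹ/ → /ɹə/.

xəməɹə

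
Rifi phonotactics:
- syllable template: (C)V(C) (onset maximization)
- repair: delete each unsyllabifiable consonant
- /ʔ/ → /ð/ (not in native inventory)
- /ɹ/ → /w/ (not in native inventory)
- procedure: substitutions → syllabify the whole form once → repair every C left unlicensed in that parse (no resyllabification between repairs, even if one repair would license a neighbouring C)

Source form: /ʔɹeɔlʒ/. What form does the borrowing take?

weɔl

Substitution: /ʔ/ → /ð/, /ɹ/ → /w/, giving /ðweɔlʒ/.
Under (C)V(C), the unsyllabifiable consonants are /ð/, /ʒ/ (at most one coda consonant is licensed; onsets are limited to one consonant).
Each unlicensed consonant is deleted: /ð/, /ʒ/.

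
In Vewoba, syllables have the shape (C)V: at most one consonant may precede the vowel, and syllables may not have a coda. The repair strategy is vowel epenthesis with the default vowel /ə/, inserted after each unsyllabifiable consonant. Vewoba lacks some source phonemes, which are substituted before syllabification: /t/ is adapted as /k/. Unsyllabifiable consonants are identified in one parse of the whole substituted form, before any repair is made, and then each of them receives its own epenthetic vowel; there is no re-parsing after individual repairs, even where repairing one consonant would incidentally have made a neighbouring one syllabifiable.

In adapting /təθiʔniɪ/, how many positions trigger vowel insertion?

1

After substitution the input is /kəθiʔniɪ/.
The unsyllabifiable consonants are /ʔ/; each receives one epenthetic vowel.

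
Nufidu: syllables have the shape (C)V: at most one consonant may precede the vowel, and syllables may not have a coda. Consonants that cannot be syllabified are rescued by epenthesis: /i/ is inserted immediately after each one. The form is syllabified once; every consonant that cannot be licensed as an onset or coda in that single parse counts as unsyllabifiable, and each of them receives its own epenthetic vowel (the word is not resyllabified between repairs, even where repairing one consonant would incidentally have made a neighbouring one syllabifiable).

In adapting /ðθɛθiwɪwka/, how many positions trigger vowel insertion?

The unsyllabifiable consonants are /ð/, /w/; each receives one epenthetic vowel.

2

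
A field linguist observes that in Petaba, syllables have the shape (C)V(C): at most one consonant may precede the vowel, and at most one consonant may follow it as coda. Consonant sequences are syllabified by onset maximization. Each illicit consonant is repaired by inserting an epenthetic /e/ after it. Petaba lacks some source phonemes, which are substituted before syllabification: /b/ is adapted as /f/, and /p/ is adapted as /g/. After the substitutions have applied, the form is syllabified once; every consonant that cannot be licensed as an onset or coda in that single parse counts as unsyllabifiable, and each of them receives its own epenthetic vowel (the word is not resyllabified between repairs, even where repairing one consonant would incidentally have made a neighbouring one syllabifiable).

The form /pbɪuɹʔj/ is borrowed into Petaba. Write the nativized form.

gefɪuɹʔeje

Substitution: /p/ → /g/, /b/ → /f/, giving /gfɪuɹʔj/.
The consonants /g/, /ʔ/, /j/ cannot be parsed into a legal (C)V(C) syllable (at most one coda consonant is licensed; onsets are limited to one consonant).
Each unlicensed consonant becomes the onset of a new syllable: /g/ → /ge/, /ʔ/ → /ʔe/, /j/ → /je/.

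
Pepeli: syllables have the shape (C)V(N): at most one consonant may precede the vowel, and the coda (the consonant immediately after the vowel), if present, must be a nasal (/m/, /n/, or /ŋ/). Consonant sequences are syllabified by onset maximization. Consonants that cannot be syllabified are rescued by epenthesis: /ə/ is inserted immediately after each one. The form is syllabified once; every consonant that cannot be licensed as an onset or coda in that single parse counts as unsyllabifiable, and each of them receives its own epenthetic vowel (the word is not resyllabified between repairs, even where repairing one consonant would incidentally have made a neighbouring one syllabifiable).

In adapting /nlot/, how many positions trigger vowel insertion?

The unsyllabifiable consonants are /n/, /t/; each receives one epenthetic vowel.

2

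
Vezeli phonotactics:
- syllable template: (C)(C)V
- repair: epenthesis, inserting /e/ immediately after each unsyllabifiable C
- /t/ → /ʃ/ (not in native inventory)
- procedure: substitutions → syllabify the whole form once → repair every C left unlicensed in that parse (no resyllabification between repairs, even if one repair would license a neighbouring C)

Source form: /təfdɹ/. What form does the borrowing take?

ʃəfedeɹe

Substitution: /t/ → /ʃ/, giving /ʃəfdɹ/.
Syllabifying with onset maximization leaves /f/, /d/, /ɹ/ stranded (no codas are permitted; onsets may contain at most 2 consonants).
Inserting the epenthetic vowel yields /f/ → /fe/, /d/ → /de/, /ɹ/ → /ɹe/.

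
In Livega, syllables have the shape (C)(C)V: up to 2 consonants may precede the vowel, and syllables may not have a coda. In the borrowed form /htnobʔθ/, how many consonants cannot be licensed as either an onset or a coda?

4

Syllabifying with onset maximization leaves /h/, /b/, /ʔ/, /θ/ stranded (no codas are permitted; onsets may contain at most 2 consonants).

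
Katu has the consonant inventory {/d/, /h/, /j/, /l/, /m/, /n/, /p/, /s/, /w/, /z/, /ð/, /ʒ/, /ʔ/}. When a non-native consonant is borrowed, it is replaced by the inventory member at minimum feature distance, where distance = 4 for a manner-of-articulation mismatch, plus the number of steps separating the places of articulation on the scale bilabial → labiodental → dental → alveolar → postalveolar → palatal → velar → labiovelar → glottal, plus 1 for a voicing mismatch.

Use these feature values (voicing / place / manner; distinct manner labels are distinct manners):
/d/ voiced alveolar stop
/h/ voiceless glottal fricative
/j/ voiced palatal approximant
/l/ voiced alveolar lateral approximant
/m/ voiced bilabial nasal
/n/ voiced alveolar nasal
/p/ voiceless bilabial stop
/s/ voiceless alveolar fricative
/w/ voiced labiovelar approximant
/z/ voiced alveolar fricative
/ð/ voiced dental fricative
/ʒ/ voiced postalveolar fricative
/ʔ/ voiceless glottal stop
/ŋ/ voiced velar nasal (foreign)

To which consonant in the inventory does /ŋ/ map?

/n/ is closest: same manner (nasal), place distance 3 (velar→alveolar), same voicing; total 3. Next closest is /j/ at distance 5.

n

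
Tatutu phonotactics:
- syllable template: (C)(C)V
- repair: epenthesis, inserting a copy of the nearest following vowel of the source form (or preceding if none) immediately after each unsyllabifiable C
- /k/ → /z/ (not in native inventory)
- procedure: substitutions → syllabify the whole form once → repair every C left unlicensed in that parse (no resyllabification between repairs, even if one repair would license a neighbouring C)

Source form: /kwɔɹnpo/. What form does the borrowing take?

Substitution: /k/ → /z/, giving /zwɔɹnpo/.
Syllabifying with onset maximization leaves /ɹ/ stranded (no codas are permitted; onsets may contain at most 2 consonants).
Each unlicensed consonant becomes the onset of a new syllable: /ɹ/ → /ɹo/.

zwɔɹonpo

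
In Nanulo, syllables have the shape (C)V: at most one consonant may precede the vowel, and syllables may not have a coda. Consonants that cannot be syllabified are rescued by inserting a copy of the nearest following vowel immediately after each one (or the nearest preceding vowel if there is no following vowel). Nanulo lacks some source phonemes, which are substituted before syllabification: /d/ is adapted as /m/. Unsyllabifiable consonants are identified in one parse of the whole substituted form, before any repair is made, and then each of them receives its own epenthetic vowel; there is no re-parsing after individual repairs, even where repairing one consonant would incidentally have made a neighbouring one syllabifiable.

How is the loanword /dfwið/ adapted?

mifiwiði

Substitution: /d/ → /m/, giving /mfwið/.
Syllabifying with onset maximization leaves /m/, /f/, /ð/ stranded (no codas are permitted; onsets are limited to one consonant).
Each unlicensed consonant becomes the onset of a new syllable: /m/ → /mi/, /f/ → /fi/, /ð/ → /ði/.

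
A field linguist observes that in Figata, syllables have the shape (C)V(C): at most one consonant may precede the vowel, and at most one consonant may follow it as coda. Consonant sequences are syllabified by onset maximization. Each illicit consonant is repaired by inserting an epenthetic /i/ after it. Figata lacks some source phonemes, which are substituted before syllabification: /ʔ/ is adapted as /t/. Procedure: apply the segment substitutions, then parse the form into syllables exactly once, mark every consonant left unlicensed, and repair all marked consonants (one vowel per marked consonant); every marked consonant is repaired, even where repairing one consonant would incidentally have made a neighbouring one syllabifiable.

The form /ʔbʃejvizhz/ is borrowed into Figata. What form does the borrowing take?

Substitution: /ʔ/ → /t/, giving /tbʃejvizhz/.
Under (C)V(C), the unsyllabifiable consonants are /t/, /b/, /h/, /z/ (at most one coda consonant is licensed; onsets are limited to one consonant).
Epenthesis after each stranded consonant: /t/ → /ti/, /b/ → /bi/, /h/ → /hi/, /z/ → /zi/.

tibiʃejvizhizi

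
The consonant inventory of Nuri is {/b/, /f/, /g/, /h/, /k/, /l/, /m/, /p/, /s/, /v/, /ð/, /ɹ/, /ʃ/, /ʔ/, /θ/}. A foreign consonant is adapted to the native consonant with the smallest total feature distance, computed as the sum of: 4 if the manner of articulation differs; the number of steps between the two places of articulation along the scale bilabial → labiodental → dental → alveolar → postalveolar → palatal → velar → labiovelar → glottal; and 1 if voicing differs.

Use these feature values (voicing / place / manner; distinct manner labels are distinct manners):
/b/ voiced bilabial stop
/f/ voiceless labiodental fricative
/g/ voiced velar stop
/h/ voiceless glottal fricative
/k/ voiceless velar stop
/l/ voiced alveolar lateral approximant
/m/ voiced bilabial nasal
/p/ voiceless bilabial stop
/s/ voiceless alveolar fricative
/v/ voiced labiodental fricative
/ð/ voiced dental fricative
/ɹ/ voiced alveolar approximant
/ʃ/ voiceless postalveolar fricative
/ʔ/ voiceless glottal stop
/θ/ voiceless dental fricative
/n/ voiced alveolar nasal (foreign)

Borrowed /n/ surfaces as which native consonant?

m

/m/ is closest: same manner (nasal), place distance 3 (alveolar→bilabial), same voicing; total 3. Next closest is /l/ at distance 4.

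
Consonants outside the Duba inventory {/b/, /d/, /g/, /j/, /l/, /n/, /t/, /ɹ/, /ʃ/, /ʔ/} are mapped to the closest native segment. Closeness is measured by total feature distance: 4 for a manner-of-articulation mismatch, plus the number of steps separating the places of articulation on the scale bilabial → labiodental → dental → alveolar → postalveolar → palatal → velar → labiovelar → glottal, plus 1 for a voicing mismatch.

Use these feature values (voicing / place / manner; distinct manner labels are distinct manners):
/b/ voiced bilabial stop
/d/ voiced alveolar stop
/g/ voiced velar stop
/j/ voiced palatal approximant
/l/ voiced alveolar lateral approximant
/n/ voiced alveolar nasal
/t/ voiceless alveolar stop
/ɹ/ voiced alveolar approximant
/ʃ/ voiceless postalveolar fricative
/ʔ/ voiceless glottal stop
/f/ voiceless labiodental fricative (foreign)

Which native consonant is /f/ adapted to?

ʃ

/ʃ/ is closest: same manner (fricative), place distance 3 (labiodental→postalveolar), same voicing; total 3. Next closest is /b/ at distance 6.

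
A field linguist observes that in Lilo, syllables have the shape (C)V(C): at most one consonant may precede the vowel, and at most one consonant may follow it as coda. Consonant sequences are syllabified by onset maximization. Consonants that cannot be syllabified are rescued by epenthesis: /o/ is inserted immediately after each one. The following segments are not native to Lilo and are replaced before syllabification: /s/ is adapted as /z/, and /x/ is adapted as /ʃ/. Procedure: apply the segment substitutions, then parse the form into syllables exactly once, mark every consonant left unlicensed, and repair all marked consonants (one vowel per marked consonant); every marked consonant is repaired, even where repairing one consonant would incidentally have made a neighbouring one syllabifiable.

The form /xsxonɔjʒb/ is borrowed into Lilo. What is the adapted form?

ʃozoʃonɔjʒobo

Substitution: /x/ → /ʃ/, /s/ → /z/, giving /ʃzʃonɔjʒb/.
Under (C)V(C), the unsyllabifiable consonants are /ʃ/, /z/, /ʒ/, /b/ (at most one coda consonant is licensed; onsets are limited to one consonant).
Epenthesis after each stranded consonant: /ʃ/ → /ʃo/, /z/ → /zo/, /ʒ/ → /ʒo/, /b/ → /bo/.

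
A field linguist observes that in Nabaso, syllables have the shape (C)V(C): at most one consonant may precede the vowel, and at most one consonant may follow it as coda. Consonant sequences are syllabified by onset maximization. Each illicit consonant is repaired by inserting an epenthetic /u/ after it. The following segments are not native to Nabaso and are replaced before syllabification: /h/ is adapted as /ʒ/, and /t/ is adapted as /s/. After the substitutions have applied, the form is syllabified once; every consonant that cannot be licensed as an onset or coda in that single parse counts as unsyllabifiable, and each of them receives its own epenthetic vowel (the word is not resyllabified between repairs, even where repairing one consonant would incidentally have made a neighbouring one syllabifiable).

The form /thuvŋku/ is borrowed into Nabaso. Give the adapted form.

suʒuvŋuku

Substitution: /t/ → /s/, /h/ → /ʒ/, giving /sʒuvŋku/.
Syllabifying with onset maximization leaves /s/, /ŋ/ stranded (at most one coda consonant is licensed; onsets are limited to one consonant).
Epenthesis after each stranded consonant: /s/ → /su/, /ŋ/ → /ŋu/.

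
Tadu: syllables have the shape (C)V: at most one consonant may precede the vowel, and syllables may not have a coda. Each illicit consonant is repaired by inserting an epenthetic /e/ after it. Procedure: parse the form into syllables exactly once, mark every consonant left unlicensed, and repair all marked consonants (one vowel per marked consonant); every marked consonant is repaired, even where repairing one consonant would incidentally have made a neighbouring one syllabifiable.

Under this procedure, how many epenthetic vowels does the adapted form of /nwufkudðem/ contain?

4

The unsyllabifiable consonants are /n/, /f/, /d/, /m/; each receives one epenthetic vowel.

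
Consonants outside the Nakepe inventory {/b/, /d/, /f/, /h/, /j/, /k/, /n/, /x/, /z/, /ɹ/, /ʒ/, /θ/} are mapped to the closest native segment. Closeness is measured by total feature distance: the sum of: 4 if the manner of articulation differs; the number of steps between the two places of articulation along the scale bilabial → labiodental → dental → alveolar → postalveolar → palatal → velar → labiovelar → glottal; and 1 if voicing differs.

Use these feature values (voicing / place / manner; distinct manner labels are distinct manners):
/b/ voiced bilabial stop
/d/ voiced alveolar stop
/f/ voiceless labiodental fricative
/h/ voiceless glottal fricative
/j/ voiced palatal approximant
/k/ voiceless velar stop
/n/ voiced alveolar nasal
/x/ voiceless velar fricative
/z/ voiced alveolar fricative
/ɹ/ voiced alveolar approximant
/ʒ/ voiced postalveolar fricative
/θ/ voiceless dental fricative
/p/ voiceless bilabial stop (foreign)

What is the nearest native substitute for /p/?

/b/ is closest: same manner (stop), place distance 0 (bilabial→bilabial), voicing differs (+1); total 1. Next closest is /d/ at distance 4.

b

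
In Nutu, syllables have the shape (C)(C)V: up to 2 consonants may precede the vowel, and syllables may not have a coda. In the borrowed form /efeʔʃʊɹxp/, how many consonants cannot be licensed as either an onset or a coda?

3

The consonants /ɹ/, /x/, /p/ cannot be parsed into a legal (C)(C)V syllable (no codas are permitted; onsets may contain at most 2 consonants).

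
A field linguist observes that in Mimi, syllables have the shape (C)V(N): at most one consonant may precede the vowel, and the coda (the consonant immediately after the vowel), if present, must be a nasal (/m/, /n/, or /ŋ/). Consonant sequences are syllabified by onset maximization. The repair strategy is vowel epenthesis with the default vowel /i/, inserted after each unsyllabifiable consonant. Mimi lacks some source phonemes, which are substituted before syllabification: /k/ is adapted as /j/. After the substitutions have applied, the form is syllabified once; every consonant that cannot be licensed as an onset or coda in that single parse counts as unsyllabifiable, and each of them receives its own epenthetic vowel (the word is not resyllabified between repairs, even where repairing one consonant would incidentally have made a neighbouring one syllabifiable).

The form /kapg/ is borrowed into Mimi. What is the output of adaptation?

Substitution: /k/ → /j/, giving /japg/.
Under (C)V(N), the unsyllabifiable consonants are /p/, /g/ (only a nasal (/m/, /n/, or /ŋ/) is licensed in coda position; onsets are limited to one consonant).
Epenthesis after each stranded consonant: /p/ → /pi/, /g/ → /gi/.

japigi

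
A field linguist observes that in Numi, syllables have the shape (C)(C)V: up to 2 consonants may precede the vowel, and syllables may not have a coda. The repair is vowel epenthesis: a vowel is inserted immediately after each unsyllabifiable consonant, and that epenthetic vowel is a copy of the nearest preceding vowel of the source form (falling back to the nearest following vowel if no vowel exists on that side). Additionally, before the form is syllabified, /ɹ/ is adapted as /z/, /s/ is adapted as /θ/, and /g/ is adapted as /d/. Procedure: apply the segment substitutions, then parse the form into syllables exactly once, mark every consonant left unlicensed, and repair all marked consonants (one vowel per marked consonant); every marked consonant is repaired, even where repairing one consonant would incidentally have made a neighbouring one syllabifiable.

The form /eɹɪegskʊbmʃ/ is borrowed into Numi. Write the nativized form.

ezɪedeθkʊbʊmʊʃʊ

Substitution: /ɹ/ → /z/, /g/ → /d/, /s/ → /θ/, giving /ezɪedθkʊbmʃ/.
The consonants /d/, /b/, /m/, /ʃ/ cannot be parsed into a legal (C)(C)V syllable (no codas are permitted; onsets may contain at most 2 consonants).
Epenthesis after each stranded consonant: /d/ → /de/, /b/ → /bʊ/, /m/ → /mʊ/, /ʃ/ → /ʃʊ/.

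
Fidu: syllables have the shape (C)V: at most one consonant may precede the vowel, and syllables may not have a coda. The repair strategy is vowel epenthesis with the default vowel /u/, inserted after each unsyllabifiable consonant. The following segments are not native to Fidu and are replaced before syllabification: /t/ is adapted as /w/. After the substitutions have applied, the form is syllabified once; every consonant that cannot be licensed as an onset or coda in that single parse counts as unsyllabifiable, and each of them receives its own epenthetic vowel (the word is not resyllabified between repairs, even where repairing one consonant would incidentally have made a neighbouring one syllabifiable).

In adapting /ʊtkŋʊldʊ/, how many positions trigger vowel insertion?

3

After substitution the input is /ʊwkŋʊldʊ/.
The unsyllabifiable consonants are /w/, /k/, /l/; each receives one epenthetic vowel.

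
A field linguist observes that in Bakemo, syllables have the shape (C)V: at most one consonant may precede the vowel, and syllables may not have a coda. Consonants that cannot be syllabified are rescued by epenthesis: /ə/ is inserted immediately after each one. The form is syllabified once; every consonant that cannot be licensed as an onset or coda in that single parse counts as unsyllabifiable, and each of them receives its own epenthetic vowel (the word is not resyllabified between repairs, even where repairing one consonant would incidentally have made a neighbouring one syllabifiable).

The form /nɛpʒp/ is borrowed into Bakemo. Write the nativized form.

Under (C)V, the unsyllabifiable consonants are /p/, /ʒ/, /p/ (no codas are permitted; onsets are limited to one consonant).
Each unlicensed consonant becomes the onset of a new syllable: /p/ → /pə/, /ʒ/ → /ʒə/, /p/ → /pə/.

nɛpəʒəpə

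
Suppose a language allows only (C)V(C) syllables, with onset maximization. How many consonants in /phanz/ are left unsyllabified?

2

Under (C)V(C), the unsyllabifiable consonants are /p/, /z/ (at most one coda consonant is licensed; onsets are limited to one consonant).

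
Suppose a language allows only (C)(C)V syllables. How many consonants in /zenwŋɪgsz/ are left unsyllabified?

Syllabifying with onset maximization leaves /n/, /g/, /s/, /z/ stranded (no codas are permitted; onsets may contain at most 2 consonants).

4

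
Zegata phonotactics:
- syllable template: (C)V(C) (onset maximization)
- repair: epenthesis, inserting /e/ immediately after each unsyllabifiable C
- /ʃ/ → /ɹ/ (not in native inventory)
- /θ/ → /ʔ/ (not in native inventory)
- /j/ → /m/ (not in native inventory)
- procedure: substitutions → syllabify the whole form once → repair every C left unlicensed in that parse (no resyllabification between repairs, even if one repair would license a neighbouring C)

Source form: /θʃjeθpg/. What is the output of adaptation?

ʔeɹemeʔpege

Substitution: /θ/ → /ʔ/, /ʃ/ → /ɹ/, /j/ → /m/, giving /ʔɹmeʔpg/.
Syllabifying with onset maximization leaves /ʔ/, /ɹ/, /p/, /g/ stranded (at most one coda consonant is licensed; onsets are limited to one consonant).
Epenthesis after each stranded consonant: /ʔ/ → /ʔe/, /ɹ/ → /ɹe/, /p/ → /pe/, /g/ → /ge/.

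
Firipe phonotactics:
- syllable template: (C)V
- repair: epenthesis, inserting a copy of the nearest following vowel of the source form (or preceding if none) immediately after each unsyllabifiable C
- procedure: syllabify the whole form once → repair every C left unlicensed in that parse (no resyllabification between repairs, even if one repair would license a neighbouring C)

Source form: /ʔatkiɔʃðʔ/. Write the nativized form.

Syllabifying with onset maximization leaves /t/, /ʃ/, /ð/, /ʔ/ stranded (no codas are permitted; onsets are limited to one consonant).
Inserting the epenthetic vowel yields /t/ → /ti/, /ʃ/ → /ʃɔ/, /ð/ → /ðɔ/, /ʔ/ → /ʔɔ/.

ʔatikiɔʃɔðɔʔɔ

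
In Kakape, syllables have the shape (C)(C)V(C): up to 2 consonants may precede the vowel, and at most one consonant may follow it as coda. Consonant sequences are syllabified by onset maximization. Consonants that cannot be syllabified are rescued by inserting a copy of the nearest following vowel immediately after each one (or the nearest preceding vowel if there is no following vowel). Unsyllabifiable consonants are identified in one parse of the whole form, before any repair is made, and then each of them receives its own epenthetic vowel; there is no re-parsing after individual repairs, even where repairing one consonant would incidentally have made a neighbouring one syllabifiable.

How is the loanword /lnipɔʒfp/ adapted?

lnipɔʒfɔpɔ

Under (C)(C)V(C), the unsyllabifiable consonants are /f/, /p/ (at most one coda consonant is licensed; onsets may contain at most 2 consonants).
Inserting the epenthetic vowel yields /f/ → /fɔ/, /p/ → /pɔ/.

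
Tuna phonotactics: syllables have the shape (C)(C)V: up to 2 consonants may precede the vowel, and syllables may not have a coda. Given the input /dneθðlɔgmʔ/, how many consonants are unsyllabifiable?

The consonants /θ/, /g/, /m/, /ʔ/ cannot be parsed into a legal (C)(C)V syllable (no codas are permitted; onsets may contain at most 2 consonants).

4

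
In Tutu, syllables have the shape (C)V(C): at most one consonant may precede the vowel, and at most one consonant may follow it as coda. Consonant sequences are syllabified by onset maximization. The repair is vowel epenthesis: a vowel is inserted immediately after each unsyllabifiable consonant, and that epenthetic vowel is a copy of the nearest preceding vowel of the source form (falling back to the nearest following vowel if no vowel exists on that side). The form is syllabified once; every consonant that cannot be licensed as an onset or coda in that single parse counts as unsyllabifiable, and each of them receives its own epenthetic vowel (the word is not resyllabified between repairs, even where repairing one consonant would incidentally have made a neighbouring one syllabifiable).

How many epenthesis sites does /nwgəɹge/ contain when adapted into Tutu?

The unsyllabifiable consonants are /n/, /w/; each receives one epenthetic vowel.

2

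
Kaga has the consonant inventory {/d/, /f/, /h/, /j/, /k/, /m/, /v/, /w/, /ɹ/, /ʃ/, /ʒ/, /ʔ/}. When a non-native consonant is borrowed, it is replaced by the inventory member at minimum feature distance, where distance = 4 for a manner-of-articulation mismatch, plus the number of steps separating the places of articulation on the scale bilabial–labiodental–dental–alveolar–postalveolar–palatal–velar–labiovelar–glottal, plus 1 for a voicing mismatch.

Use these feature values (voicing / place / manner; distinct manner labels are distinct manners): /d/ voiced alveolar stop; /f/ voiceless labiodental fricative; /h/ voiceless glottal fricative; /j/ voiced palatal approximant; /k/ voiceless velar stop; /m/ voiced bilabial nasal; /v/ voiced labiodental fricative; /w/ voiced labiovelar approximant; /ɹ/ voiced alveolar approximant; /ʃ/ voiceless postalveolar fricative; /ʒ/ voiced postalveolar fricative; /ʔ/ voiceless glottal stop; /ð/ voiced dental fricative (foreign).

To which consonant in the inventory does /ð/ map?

v

/v/ is closest: same manner (fricative), place distance 1 (dental→labiodental), same voicing; total 1. Next closest is /f/ at distance 2.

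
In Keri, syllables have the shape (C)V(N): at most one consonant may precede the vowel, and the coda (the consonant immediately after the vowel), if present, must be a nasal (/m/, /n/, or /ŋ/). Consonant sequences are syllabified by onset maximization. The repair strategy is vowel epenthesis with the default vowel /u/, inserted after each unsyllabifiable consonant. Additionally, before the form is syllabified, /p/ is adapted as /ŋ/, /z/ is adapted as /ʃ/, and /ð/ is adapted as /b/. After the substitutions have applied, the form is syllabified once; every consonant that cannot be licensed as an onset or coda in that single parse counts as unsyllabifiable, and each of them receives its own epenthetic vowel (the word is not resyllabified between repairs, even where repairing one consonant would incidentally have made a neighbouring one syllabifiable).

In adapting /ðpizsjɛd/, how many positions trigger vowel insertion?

4

After substitution the input is /bŋiʃsjɛd/.
The unsyllabifiable consonants are /b/, /ʃ/, /s/, /d/; each receives one epenthetic vowel.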